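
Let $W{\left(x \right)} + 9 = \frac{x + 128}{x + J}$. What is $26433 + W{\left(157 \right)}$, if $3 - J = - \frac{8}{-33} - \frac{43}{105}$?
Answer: $\frac{4888584207}{184993} \approx 26426.0$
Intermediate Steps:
$J = \frac{3658}{1155}$ ($J = 3 - \left(- \frac{8}{-33} - \frac{43}{105}\right) = 3 - \left(\left(-8\right) \left(- \frac{1}{33}\right) - \frac{43}{105}\right) = 3 - \left(\frac{8}{33} - \frac{43}{105}\right) = 3 - - \frac{193}{1155} = 3 + \frac{193}{1155} = \frac{3658}{1155} \approx 3.1671$)
$W{\left(x \right)} = -9 + \frac{128 + x}{\frac{3658}{1155} + x}$ ($W{\left(x \right)} = -9 + \frac{x + 128}{x + \frac{3658}{1155}} = -9 + \frac{128 + x}{\frac{3658}{1155} + x}$)
$26433 + W{\left(157 \right)} = 26433 + \frac{6 \left(19153 - 241780\right)}{3658 + 1155 \cdot 157} = 26433 + \frac{6 \left(19153 - 241780\right)}{3658 + 181335} = 26433 + 6 \cdot \frac{1}{184993} \left(-222627\right) = 26433 - \frac{1335762}{184993} = \frac{4888584207}{184993}$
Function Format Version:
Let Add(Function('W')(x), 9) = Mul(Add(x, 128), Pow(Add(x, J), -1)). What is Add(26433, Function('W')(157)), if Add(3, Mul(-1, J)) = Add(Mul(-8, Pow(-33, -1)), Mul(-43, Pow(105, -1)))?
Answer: Rational(4888584207, 184993) ≈ 26426.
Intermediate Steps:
J = Rational(3658, 1155) (J = Add(3, Mul(-1, Add(Mul(-8, Pow(-33, -1)), Mul(-43, Pow(105, -1))))) = Add(3, Mul(-1, Add(Mul(-8, Rational(-1, 33)), Mul(-43, Rational(1, 105))))) = Add(3, Mul(-1, Add(Rational(8, 33), Rational(-43, 105)))) = Add(3, Mul(-1, Rational(-193, 1155))) = Add(3, Rational(193, 1155)) = Rational(3658, 1155) ≈ 3.1671)
Function('W')(x) = Add(-9, Mul(Pow(Add(Rational(3658, 1155), x), -1), Add(128, x))) (Function('W')(x) = Add(-9, Mul(Add(x, 128), Pow(Add(x, Rational(3658, 1155)), -1))) = Add(-9, Mul(Add(128, x), Pow(Add(Rational(3658, 1155), x), -1))) = Add(-9, Mul(Pow(Add(Rational(3658, 1155), x), -1), Add(128, x))))
Add(26433, Function('W')(157)) = Add(26433, Mul(6, Pow(Add(3658, Mul(1155, 157)), -1), Add(19153, Mul(-1540, 157)))) = Add(26433, Mul(6, Pow(Add(3658, 181335), -1), Add(19153, -241780))) = Add(26433, Mul(6, Pow(184993, -1), -222627)) = Add(26433, Mul(6, Rational(1, 184993), -222627)) = Add(26433, Rational(-1335762, 184993)) = Rational(4888584207, 184993)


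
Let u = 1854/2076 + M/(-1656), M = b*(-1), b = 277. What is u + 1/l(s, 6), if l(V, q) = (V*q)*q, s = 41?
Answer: 1384739/1305112 ≈ 1.0610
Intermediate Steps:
l(V, q) = V*q**2
M = -277 (M = 277*(-1) = -277)
u = 303773/286488 (u = 1854/2076 - 277/(-1656) = 1854*(1/2076) - 277*(-1/1656) = 309/346 + 277/1656 = 303773/286488 ≈ 1.0603)
u + 1/l(s, 6) = 303773/286488 + 1/(41*6**2) = 303773/286488 + 1/(41*36) = 303773/286488 + 1/1476 = 1384739/1305112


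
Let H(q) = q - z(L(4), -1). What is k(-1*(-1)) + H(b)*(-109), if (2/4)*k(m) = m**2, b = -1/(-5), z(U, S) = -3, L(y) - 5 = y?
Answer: -1734/5 ≈ -346.80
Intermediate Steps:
L(y) = 5 + y
b = 1/5 (b = -1*(-1/5) = 1/5 ≈ 0.20000)
k(m) = 2*m**2
H(q) = 3 + q (H(q) = q - 1*(-3) = q + 3 = 3 + q)
k(-1*(-1)) + H(b)*(-109) = 2*(-1*(-1))**2 + (3 + 1/5)*(-109) = 2*1**2 + (16/5)*(-109) = 2*1 - 1744/5 = 2 - 1744/5 = -1734/5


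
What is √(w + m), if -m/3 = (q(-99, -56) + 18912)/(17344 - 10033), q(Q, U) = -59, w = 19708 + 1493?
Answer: 124*√8185883/2437 ≈ 145.58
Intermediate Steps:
w = 21201
m = -18853/2437 (m = -3*(-59 + 18912)/(17344 - 10033) = -56559/7311 = -3*18853/7311 = -18853/2437 ≈ -7.7362)
√(w + m) = √(21201 - 18853/2437) = √(51647984/2437) = 124*√8185883/2437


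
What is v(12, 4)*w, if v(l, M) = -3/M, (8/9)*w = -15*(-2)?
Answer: -405/16 ≈ -25.313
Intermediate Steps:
w = 135/4 (w = 9*(-15*(-2))/8 = (9/8)*30 = 135/4 ≈ 33.750)
v(12, 4)*w = -3/4*(135/4) = -3*¼*(135/4) = -¾*135/4 = -405/16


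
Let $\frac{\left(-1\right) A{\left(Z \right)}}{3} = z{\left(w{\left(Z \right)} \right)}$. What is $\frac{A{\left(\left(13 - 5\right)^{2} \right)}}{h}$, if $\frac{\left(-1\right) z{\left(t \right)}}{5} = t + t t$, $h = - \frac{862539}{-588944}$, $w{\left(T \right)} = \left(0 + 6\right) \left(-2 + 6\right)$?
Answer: $\frac{1766832000}{287513} \approx 6145.2$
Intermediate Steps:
$w{\left(T \right)} = 24$ ($w{\left(T \right)} = 6 \cdot 4 = 24$)
$h = \frac{862539}{588944}$ ($h = \left(-862539\right) \left(- \frac{1}{588944}\right) = \frac{862539}{588944} \approx 1.4646$)
$z{\left(t \right)} = - 5 t - 5 t^{2}$ ($z{\left(t \right)} = - 5 \left(t + t t\right) = - 5 \left(t + t^{2}\right) = - 5 t - 5 t^{2}$)
$A{\left(Z \right)} = 9000$ ($A{\left(Z \right)} = - 3 \left(\left(-5\right) 24 \left(1 + 24\right)\right) = - 3 \left(\left(-5\right) 24 \cdot 25\right) = \left(-3\right) \left(-3000\right) = 9000$)
$\frac{A{\left(\left(13 - 5\right)^{2} \right)}}{h} = \frac{9000}{\frac{862539}{588944}} = 9000 \cdot \frac{588944}{862539} = \frac{1766832000}{287513}$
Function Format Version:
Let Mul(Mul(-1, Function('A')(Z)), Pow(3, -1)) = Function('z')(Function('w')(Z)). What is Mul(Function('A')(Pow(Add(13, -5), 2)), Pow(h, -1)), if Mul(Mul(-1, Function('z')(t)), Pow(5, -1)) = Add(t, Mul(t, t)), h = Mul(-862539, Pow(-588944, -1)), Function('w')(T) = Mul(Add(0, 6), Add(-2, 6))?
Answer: Rational(1766832000, 287513) ≈ 6145.2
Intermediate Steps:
Function('w')(T) = 24 (Function('w')(T) = Mul(6, 4) = 24)
h = Rational(862539, 588944) (h = Mul(-862539, Rational(-1, 588944)) = Rational(862539, 588944) ≈ 1.4646)
Function('z')(t) = Add(Mul(-5, t), Mul(-5, Pow(t, 2))) (Function('z')(t) = Mul(-5, Add(t, Mul(t, t))) = Mul(-5, Add(t, Pow(t, 2))) = Add(Mul(-5, t), Mul(-5, Pow(t, 2))))
Function('A')(Z) = 9000 (Function('A')(Z) = Mul(-3, Mul(-5, 24, Add(1, 24))) = Mul(-3, Mul(-5, 24, 25)) = Mul(-3, -3000) = 9000)
Mul(Function('A')(Pow(Add(13, -5), 2)), Pow(h, -1)) = Mul(9000, Pow(Rational(862539, 588944), -1)) = Mul(9000, Rational(588944, 862539)) = Rational(1766832000, 287513)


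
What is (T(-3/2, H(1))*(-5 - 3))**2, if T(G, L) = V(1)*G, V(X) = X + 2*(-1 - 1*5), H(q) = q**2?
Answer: 17424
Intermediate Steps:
V(X) = -12 + X (V(X) = X + 2*(-1 - 5) = X + 2*(-6) = X - 12 = -12 + X)
T(G, L) = -11*G (T(G, L) = (-12 + 1)*G = -11*G)
(T(-3/2, H(1))*(-5 - 3))**2 = ((-(-33)/2)*(-5 - 3))**2 = (-(-33)/2*(-8))**2 = (-11*(-3/2)*(-8))**2 = ((33/2)*(-8))**2 = (-132)**2 = 17424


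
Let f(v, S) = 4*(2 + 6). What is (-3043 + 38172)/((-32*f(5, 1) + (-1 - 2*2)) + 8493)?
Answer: 35129/7464 ≈ 4.7065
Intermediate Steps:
f(v, S) = 32 (f(v, S) = 4*8 = 32)
(-3043 + 38172)/((-32*f(5, 1) + (-1 - 2*2)) + 8493) = (-3043 + 38172)/((-32*32 + (-1 - 2*2)) + 8493) = 35129/((-1024 + (-1 - 4)) + 8493) = 35129/((-1024 - 5) + 8493) = 35129/(-1029 + 8493) = 35129/7464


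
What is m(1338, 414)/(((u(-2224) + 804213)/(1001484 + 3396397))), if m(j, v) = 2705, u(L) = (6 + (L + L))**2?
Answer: 11896268105/20535577 ≈ 579.30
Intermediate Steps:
u(L) = (6 + 2*L)**2
m(1338, 414)/(((u(-2224) + 804213)/(1001484 + 3396397))) = 2705/(((4*(3 - 2224)**2 + 804213)/(1001484 + 3396397))) = 2705/(((4*(-2221)**2 + 804213)/4397881)) = 2705/(((4*4932841 + 804213)*(1/4397881))) = 2705/(((19731364 + 804213)*(1/4397881))) = 2705/((20535577*(1/4397881))) = 2705/(20535577/4397881) = 2705*(4397881/20535577) = 11896268105/20535577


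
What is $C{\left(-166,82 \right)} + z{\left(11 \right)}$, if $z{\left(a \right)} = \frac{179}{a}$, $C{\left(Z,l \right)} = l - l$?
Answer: $\frac{179}{11} \approx 16.273$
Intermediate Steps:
$C{\left(Z,l \right)} = 0$
$C{\left(-166,82 \right)} + z{\left(11 \right)} = 0 + \frac{179}{11} = \frac{179}{11}$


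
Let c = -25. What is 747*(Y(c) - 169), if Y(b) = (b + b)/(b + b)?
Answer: -125496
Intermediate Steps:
Y(b) = 1 (Y(b) = (2*b)/((2*b)) = (2*b)*(1/(2*b)) = 1)
747*(Y(c) - 169) = 747*(1 - 169) = 747*(-168) = -125496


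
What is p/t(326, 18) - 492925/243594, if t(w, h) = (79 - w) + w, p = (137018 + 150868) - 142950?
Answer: 35266598909/19243926 ≈ 1832.6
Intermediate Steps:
p = 144936 (p = 287886 - 142950 = 144936)
t(w, h) = 79
p/t(326, 18) - 492925/243594 = 144936/79 - 492925/243594 = 35266598909/19243926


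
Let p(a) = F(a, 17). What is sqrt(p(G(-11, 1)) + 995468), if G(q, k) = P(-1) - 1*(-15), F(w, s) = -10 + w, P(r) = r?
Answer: 12*sqrt(6913) ≈ 997.73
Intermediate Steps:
G(q, k) = 14 (G(q, k) = -1 - 1*(-15) = -1 + 15 = 14)
p(a) = -10 + a
sqrt(p(G(-11, 1)) + 995468) = sqrt((-10 + 14) + 995468) = sqrt(4 + 995468) = sqrt(995472) = 12*sqrt(6913)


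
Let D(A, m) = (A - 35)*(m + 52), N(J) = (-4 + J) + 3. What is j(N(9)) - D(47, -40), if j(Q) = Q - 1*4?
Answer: -140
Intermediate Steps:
N(J) = -1 + J
j(Q) = -4 + Q (j(Q) = Q - 4 = -4 + Q)
D(A, m) = (-35 + A)*(52 + m)
j(N(9)) - D(47, -40) = (-4 + (-1 + 9)) - (-1820 - 35*(-40) + 52*47 + 47*(-40)) = (-4 + 8) - (-1820 + 1400 + 2444 - 1880) = 4 - 1*144 = 4 - 144 = -140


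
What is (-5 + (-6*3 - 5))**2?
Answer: 784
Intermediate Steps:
(-5 + (-6*3 - 5))**2 = (-5 + (-18 - 5))**2 = (-5 - 23)**2 = (-28)**2 = 784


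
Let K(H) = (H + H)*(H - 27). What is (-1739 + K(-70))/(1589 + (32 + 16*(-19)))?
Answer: 3947/439 ≈ 8.9909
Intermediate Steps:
K(H) = 2*H*(-27 + H) (K(H) = (2*H)*(-27 + H) = 2*H*(-27 + H))
(-1739 + K(-70))/(1589 + (32 + 16*(-19))) = (-1739 + 2*(-70)*(-27 - 70))/(1589 + (32 + 16*(-19))) = (-1739 + 2*(-70)*(-97))/(1589 + (32 - 304)) = (-1739 + 13580)/(1589 - 272) = 11841/1317 = 11841*(1/1317) = 3947/439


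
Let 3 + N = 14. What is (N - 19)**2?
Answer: 64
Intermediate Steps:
N = 11 (N = -3 + 14 = 11)
(N - 19)**2 = (11 - 19)**2 = (-8)**2 = 64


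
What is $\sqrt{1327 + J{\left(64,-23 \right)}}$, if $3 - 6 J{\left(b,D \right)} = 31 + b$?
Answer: $\frac{\sqrt{11805}}{3} \approx 36.217$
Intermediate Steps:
$J{\left(b,D \right)} = - \frac{14}{3} - \frac{b}{6}$ ($J{\left(b,D \right)} = \frac{1}{2} - \frac{31 + b}{6} = \frac{1}{2} - \left(\frac{31}{6} + \frac{b}{6}\right) = - \frac{14}{3} - \frac{b}{6}$)
$\sqrt{1327 + J{\left(64,-23 \right)}} = \sqrt{1327 - \frac{46}{3}} = \sqrt{\frac{3935}{3}} = \frac{\sqrt{11805}}{3}$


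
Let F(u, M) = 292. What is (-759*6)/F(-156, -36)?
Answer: -2277/146 ≈ -15.596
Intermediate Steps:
(-759*6)/F(-156, -36) = -759*6/292 = -4554*1/292 = -2277/146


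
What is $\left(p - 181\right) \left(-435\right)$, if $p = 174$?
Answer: $3045$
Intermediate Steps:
$\left(p - 181\right) \left(-435\right) = \left(174 - 181\right) \left(-435\right) = \left(-7\right) \left(-435\right) = 3045$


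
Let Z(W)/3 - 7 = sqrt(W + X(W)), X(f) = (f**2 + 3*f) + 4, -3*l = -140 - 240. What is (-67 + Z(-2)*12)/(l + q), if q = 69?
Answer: 555/587 ≈ 0.94549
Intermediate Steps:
l = 380/3 (l = -(-140 - 240)/3 = -1/3*(-380) = 380/3 ≈ 126.67)
X(f) = 4 + f**2 + 3*f
Z(W) = 21 + 3*sqrt(4 + W**2 + 4*W) (Z(W) = 21 + 3*sqrt(W + (4 + W**2 + 3*W)) = 21 + 3*sqrt(4 + W**2 + 4*W))
(-67 + Z(-2)*12)/(l + q) = (-67 + (21 + 3*sqrt(4 + (-2)**2 + 4*(-2)))*12)/(380/3 + 69) = (-67 + (21 + 3*sqrt(4 + 4 - 8))*12)/(587/3) = (-67 + (21 + 3*sqrt(0))*12)*(3/587) = (-67 + (21 + 3*0)*12)*(3/587) = (-67 + (21 + 0)*12)*(3/587) = (-67 + 21*12)*(3/587) = (-67 + 252)*(3/587) = 185*(3/587) = 555/587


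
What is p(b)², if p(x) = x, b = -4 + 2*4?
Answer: 16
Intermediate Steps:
b = 4 (b = -4 + 8 = 4)
p(b)² = 4² = 16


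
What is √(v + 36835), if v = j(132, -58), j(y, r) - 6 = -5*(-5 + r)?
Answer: 2*√9289 ≈ 192.76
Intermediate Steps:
j(y, r) = 31 - 5*r (j(y, r) = 6 - 5*(-5 + r) = 6 + (25 - 5*r) = 31 - 5*r)
v = 321 (v = 31 - 5*(-58) = 31 + 290 = 321)
√(v + 36835) = √(321 + 36835) = √37156 = 2*√9289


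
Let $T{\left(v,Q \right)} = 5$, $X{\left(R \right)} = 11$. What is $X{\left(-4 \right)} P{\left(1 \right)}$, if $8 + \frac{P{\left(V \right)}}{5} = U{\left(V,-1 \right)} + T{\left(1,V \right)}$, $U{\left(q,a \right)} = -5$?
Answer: $-440$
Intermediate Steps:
$P{\left(V \right)} = -40$ ($P{\left(V \right)} = -40 + 5 \left(-5 + 5\right) = -40 + 5 \cdot 0 = -40 + 0 = -40$)
$X{\left(-4 \right)} P{\left(1 \right)} = 11 \left(-40\right) = -440$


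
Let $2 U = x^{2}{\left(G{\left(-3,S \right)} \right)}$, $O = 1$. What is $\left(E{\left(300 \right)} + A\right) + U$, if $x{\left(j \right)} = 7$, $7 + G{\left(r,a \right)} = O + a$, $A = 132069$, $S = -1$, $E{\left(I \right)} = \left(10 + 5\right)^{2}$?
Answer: $\frac{264637}{2} \approx 1.3232 \cdot 10^{5}$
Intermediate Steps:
$E{\left(I \right)} = 225$ ($E{\left(I \right)} = 15^{2} = 225$)
$G{\left(r,a \right)} = -6 + a$ ($G{\left(r,a \right)} = -7 + \left(1 + a\right) = -6 + a$)
$U = \frac{49}{2}$ ($U = \frac{7^{2}}{2} = \frac{1}{2} \cdot 49 = \frac{49}{2} \approx 24.5$)
$\left(E{\left(300 \right)} + A\right) + U = \left(225 + 132069\right) + \frac{49}{2} = 132294 + \frac{49}{2} = \frac{264637}{2}$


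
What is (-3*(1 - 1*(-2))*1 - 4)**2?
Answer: 169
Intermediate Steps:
(-3*(1 - 1*(-2))*1 - 4)**2 = (-3*(1 + 2)*1 - 4)**2 = (-3*3*1 - 4)**2 = (-9*1 - 4)**2 = (-9 - 4)**2 = (-13)**2 = 169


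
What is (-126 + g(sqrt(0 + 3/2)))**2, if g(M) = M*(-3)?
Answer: 31779/2 + 378*sqrt(6) ≈ 16815.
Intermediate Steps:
g(M) = -3*M
(-126 + g(sqrt(0 + 3/2)))**2 = (-126 - 3*sqrt(0 + 3/2))**2 = (-126 - 3*sqrt(6)/2)**2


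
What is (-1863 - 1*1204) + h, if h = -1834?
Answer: -4901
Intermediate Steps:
(-1863 - 1*1204) + h = (-1863 - 1*1204) - 1834 = (-1863 - 1204) - 1834 = -3067 - 1834 = -4901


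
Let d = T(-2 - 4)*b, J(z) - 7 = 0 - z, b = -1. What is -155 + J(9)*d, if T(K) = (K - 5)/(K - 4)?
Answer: -764/5 ≈ -152.80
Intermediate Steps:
T(K) = (-5 + K)/(-4 + K)
J(z) = 7 - z (J(z) = 7 + (0 - z) = 7 - z)
d = -11/10 (d = ((-5 + (-2 - 4))/(-4 + (-2 - 4)))*(-1) = ((-5 - 6)/(-4 - 6))*(-1) = (-11/(-10))*(-1) = -⅒*(-11)*(-1) = (11/10)*(-1) = -11/10 ≈ -1.1000)
-155 + J(9)*d = -155 + (7 - 1*9)*(-11/10) = -155 + (7 - 9)*(-11/10) = -155 - 2*(-11/10) = -155 + 11/5 = -764/5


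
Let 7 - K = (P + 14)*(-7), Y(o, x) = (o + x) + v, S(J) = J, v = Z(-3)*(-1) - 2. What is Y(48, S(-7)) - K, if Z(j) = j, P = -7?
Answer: -14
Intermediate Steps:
v = 1 (v = -3*(-1) - 2 = 3 - 2 = 1)
Y(o, x) = 1 + o + x (Y(o, x) = (o + x) + 1 = 1 + o + x)
K = 56 (K = 7 - (-7 + 14)*(-7) = 7 - 7*(-7) = 7 - 1*(-49) = 7 + 49 = 56)
Y(48, S(-7)) - K = (1 + 48 - 7) - 1*56 = 42 - 56 = -14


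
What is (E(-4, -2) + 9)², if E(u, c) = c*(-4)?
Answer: 289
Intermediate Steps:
E(u, c) = -4*c
(E(-4, -2) + 9)² = (-4*(-2) + 9)² = (8 + 9)² = 17² = 289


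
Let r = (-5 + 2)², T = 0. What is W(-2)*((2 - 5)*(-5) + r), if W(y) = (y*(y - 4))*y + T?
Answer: -576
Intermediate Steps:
r = 9 (r = (-3)² = 9)
W(y) = y²*(-4 + y) (W(y) = (y*(y - 4))*y + 0 = (y*(-4 + y))*y + 0 = y²*(-4 + y) + 0 = y²*(-4 + y))
W(-2)*((2 - 5)*(-5) + r) = ((-2)²*(-4 - 2))*((2 - 5)*(-5) + 9) = (4*(-6))*(-3*(-5) + 9) = -24*(15 + 9) = -24*24 = -576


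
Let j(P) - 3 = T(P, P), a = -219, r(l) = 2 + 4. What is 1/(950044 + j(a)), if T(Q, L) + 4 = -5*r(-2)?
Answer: 1/950013 ≈ 1.0526e-6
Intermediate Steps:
r(l) = 6
T(Q, L) = -34 (T(Q, L) = -4 - 5*6 = -4 - 30 = -34)
j(P) = -31 (j(P) = 3 - 34 = -31)
1/(950044 + j(a)) = 1/(950044 - 31) = 1/950013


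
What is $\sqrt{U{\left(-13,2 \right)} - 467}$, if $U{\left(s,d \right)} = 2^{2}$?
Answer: $i \sqrt{463} \approx 21.517 i$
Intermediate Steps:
$U{\left(s,d \right)} = 4$
$\sqrt{U{\left(-13,2 \right)} - 467} = \sqrt{4 - 467} = \sqrt{-463} = i \sqrt{463}$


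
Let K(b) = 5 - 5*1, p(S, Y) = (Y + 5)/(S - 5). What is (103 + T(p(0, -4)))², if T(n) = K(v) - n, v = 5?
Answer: 266256/25 ≈ 10650.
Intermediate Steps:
p(S, Y) = (5 + Y)/(-5 + S)
K(b) = 0 (K(b) = 5 - 5 = 0)
T(n) = -n (T(n) = 0 - n = -n)
(103 + T(p(0, -4)))² = (103 - (5 - 4)/(-5 + 0))² = (103 - 1/(-5))² = (103 - (-1)/5)² = (103 - 1*(-⅕))² = (103 + ⅕)² = (516/5)² = 266256/25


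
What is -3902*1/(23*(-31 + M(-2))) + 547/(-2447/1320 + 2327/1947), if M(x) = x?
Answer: -2921229814/3539217 ≈ -825.39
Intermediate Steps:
-3902*1/(23*(-31 + M(-2))) + 547/(-2447/1320 + 2327/1947) = -3902*1/(23*(-31 - 2)) + 547/(-2447/1320 + 2327/1947) = -3902/(23*(-33)) + 547/(-2447*1/1320 + 2327*(1/1947)) = -3902/(-759) + 547/(-2447/1320 + 2327/1947) = -3902*(-1/759) + 547/(-4663/7080) = 3902/759 + 547*(-7080/4663) = 3902/759 - 3872760/4663 = -2921229814/3539217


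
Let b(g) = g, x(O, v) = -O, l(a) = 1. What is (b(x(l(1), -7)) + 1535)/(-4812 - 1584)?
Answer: -59/246 ≈ -0.23984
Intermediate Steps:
(b(x(l(1), -7)) + 1535)/(-4812 - 1584) = (-1*1 + 1535)/(-4812 - 1584) = (-1 + 1535)/(-6396) = 1534*(-1/6396) = -59/246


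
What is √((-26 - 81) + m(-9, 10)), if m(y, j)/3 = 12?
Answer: I*√71 ≈ 8.4261*I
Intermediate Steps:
m(y, j) = 36 (m(y, j) = 3*12 = 36)
√((-26 - 81) + m(-9, 10)) = √((-26 - 81) + 36) = √(-107 + 36) = √(-71) = I*√71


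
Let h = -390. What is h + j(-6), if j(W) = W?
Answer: -396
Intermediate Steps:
h + j(-6) = -390 - 6 = -396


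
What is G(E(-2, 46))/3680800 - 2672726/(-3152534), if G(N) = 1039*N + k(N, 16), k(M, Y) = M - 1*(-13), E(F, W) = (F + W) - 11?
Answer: 710428986473/828846224800 ≈ 0.85713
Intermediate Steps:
E(F, W) = -11 + F + W
k(M, Y) = 13 + M (k(M, Y) = M + 13 = 13 + M)
G(N) = 13 + 1040*N (G(N) = 1039*N + (13 + N) = 13 + 1040*N)
G(E(-2, 46))/3680800 - 2672726/(-3152534) = (13 + 1040*(-11 - 2 + 46))/3680800 - 2672726/(-3152534) = (13 + 1040*33)*(1/3680800) - 2672726*(-1/3152534) = (13 + 34320)*(1/3680800) + 190909/225181 = 34333*(1/3680800) + 190909/225181 = 34333/3680800 + 190909/225181 = 710428986473/828846224800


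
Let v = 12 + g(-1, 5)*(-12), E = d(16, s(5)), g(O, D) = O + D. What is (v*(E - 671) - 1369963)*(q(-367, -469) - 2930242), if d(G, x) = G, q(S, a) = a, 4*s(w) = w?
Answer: 3945859468313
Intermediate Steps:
s(w) = w/4
g(O, D) = D + O
E = 16
v = -36 (v = 12 + (5 - 1)*(-12) = 12 + 4*(-12) = 12 - 48 = -36)
(v*(E - 671) - 1369963)*(q(-367, -469) - 2930242) = (-36*(16 - 671) - 1369963)*(-469 - 2930242) = (-36*(-655) - 1369963)*(-2930711) = (23580 - 1369963)*(-2930711) = -1346383*(-2930711) = 3945859468313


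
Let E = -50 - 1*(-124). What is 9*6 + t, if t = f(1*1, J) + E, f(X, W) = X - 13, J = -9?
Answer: 116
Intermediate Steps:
f(X, W) = -13 + X
E = 74 (E = -50 + 124 = 74)
t = 62 (t = (-13 + 1*1) + 74 = (-13 + 1) + 74 = -12 + 74 = 62)
9*6 + t = 9*6 + 62 = 54 + 62 = 116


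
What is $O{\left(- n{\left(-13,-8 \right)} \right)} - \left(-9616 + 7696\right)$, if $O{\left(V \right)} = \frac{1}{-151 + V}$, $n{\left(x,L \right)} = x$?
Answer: $\frac{264959}{138} \approx 1920.0$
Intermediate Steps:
$O{\left(- n{\left(-13,-8 \right)} \right)} - \left(-9616 + 7696\right) = \frac{1}{-151 - -13} - \left(-9616 + 7696\right) = \frac{1}{-151 + 13} - -1920 = \frac{1}{-138} + 1920 = - \frac{1}{138} + 1920 = \frac{264959}{138}$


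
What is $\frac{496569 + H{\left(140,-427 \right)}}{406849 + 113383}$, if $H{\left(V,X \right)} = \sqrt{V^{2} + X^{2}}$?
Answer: $\frac{496569}{520232} + \frac{7 \sqrt{4121}}{520232} \approx 0.95538$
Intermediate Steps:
$\frac{496569 + H{\left(140,-427 \right)}}{406849 + 113383} = \frac{496569 + \sqrt{140^{2} + \left(-427\right)^{2}}}{406849 + 113383} = \frac{496569 + \sqrt{19600 + 182329}}{520232} = \left(496569 + \sqrt{201929}\right) \frac{1}{520232} = \left(496569 + 7 \sqrt{4121}\right) \frac{1}{520232} = \frac{496569}{520232} + \frac{7 \sqrt{4121}}{520232}$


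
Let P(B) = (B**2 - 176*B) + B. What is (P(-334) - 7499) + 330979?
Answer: 493486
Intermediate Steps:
P(B) = B**2 - 175*B
(P(-334) - 7499) + 330979 = (-334*(-175 - 334) - 7499) + 330979 = (-334*(-509) - 7499) + 330979 = (170006 - 7499) + 330979 = 162507 + 330979 = 493486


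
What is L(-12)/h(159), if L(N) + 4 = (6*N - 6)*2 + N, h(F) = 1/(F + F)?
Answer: -54696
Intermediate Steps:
h(F) = 1/(2*F)
L(N) = -16 + 13*N (L(N) = -4 + ((6*N - 6)*2 + N) = -4 + ((-6 + 6*N)*2 + N) = -4 + ((-12 + 12*N) + N) = -4 + (-12 + 13*N) = -16 + 13*N)
L(-12)/h(159) = (-16 + 13*(-12))/(((½)/159)) = (-16 - 156)/(((½)*(1/159))) = -172/1/318 = -172*318 = -54696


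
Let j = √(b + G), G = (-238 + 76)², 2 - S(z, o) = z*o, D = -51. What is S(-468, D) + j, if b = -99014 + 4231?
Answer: -23866 + I*√68539 ≈ -23866.0 + 261.8*I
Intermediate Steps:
S(z, o) = 2 - o*z (S(z, o) = 2 - z*o = 2 - o*z)
G = 26244 (G = (-162)² = 26244)
b = -94783
j = I*√68539 (j = √(-94783 + 26244) = √(-68539) = I*√68539 ≈ 261.8*I)
S(-468, D) + j = (2 - 1*(-51)*(-468)) + I*√68539 = (2 - 23868) + I*√68539 = -23866 + I*√68539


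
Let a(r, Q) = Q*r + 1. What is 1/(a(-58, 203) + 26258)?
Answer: 1/14485 ≈ 6.9037e-5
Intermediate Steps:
a(r, Q) = 1 + Q*r
1/(a(-58, 203) + 26258) = 1/((1 + 203*(-58)) + 26258) = 1/((1 - 11774) + 26258) = 1/(-11773 + 26258) = 1/14485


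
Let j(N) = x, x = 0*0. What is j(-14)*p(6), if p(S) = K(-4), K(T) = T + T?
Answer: 0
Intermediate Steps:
K(T) = 2*T
x = 0
j(N) = 0
p(S) = -8 (p(S) = 2*(-4) = -8)
j(-14)*p(6) = 0*(-8) = 0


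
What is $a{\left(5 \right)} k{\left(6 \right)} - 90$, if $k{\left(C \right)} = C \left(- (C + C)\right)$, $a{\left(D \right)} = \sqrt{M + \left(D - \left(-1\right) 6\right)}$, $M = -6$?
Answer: $-90 - 72 \sqrt{5} \approx -251.0$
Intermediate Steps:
$a{\left(D \right)} = \sqrt{D}$ ($a{\left(D \right)} = \sqrt{-6 + \left(D - \left(-1\right) 6\right)} = \sqrt{-6 + \left(D - -6\right)} = \sqrt{-6 + \left(D + 6\right)} = \sqrt{-6 + \left(6 + D\right)} = \sqrt{D}$)
$k{\left(C \right)} = - 2 C^{2}$ ($k{\left(C \right)} = C \left(- 2 C\right) = - 2 C^{2}$)
$a{\left(5 \right)} k{\left(6 \right)} - 90 = \sqrt{5} \left(- 2 \cdot 6^{2}\right) - 90 = \sqrt{5} \left(\left(-2\right) 36\right) - 90 = \sqrt{5} \left(-72\right) - 90 = - 72 \sqrt{5} - 90 = -90 - 72 \sqrt{5}$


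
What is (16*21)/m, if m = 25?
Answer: 336/25 ≈ 13.440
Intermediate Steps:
(16*21)/m = (16*21)/25 = 336*(1/25) = 336/25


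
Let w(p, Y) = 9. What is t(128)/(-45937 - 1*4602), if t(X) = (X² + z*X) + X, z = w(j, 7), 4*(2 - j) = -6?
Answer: -17664/50539 ≈ -0.34951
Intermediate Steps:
j = 7/2 (j = 2 - ¼*(-6) = 2 + 3/2 = 7/2 ≈ 3.5000)
z = 9
t(X) = X² + 10*X (t(X) = (X² + 9*X) + X = X² + 10*X)
t(128)/(-45937 - 1*4602) = (128*(10 + 128))/(-45937 - 1*4602) = (128*138)/(-45937 - 4602) = 17664/(-50539) = 17664*(-1/50539) = -17664/50539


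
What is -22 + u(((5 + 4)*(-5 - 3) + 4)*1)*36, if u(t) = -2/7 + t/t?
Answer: 26/7 ≈ 3.7143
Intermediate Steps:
u(t) = 5/7 (u(t) = -2*⅐ + 1 = -2/7 + 1 = 5/7)
-22 + u(((5 + 4)*(-5 - 3) + 4)*1)*36 = -22 + (5/7)*36 = -22 + 180/7 = 26/7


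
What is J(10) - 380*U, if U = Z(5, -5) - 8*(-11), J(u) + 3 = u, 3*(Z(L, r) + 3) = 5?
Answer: -98779/3 ≈ -32926.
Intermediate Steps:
Z(L, r) = -4/3 (Z(L, r) = -3 + (1/3)*5 = -3 + 5/3 = -4/3)
J(u) = -3 + u
U = 260/3 (U = -4/3 - 8*(-11) = -4/3 + 88 = 260/3 ≈ 86.667)
J(10) - 380*U = (-3 + 10) - 380*260/3 = 7 - 98800/3 = -98779/3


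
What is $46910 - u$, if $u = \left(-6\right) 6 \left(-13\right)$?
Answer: $46442$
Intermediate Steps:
$u = 468$ ($u = \left(-36\right) \left(-13\right) = 468$)
$46910 - u = 46910 - 468 = 46442$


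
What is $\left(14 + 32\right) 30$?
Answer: $1380$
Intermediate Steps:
$\left(14 + 32\right) 30 = 46 \cdot 30 = 1380$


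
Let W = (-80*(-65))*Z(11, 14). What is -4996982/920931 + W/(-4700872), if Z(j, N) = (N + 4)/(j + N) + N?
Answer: -267734823986/49195213089 ≈ -5.4423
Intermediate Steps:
Z(j, N) = N + (4 + N)/(N + j) (Z(j, N) = (4 + N)/(N + j) + N = N + (4 + N)/(N + j))
W = 76544 (W = (-80*(-65))*((4 + 14 + 14² + 14*11)/(14 + 11)) = 5200*((4 + 14 + 196 + 154)/25) = 5200*((1/25)*368) = 5200*(368/25) = 76544)
-4996982/920931 + W/(-4700872) = -4996982/920931 + 76544/(-4700872) = -4996982*1/920931 + 76544*(-1/4700872) = -4996982/920931 - 9568/587609 = -267734823986/49195213089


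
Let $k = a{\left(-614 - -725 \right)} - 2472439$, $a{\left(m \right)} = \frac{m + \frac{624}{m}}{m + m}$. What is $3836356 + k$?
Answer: $\frac{11203218553}{8214} \approx 1.3639 \cdot 10^{6}$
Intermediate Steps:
$a{\left(m \right)} = \frac{m + \frac{624}{m}}{2 m}$
$k = - \frac{20308609631}{8214}$ ($k = \left(\frac{1}{2} + \frac{312}{\left(-614 - -725\right)^{2}}\right) - 2472439 = \left(\frac{1}{2} + \frac{312}{\left(-614 + 725\right)^{2}}\right) - 2472439 = \left(\frac{1}{2} + \frac{312}{12321}\right) - 2472439 = \left(\frac{1}{2} + 312 \cdot \frac{1}{12321}\right) - 2472439 = \left(\frac{1}{2} + \frac{104}{4107}\right) - 2472439 = \frac{4315}{8214} - 2472439 = - \frac{20308609631}{8214} \approx -2.4724 \cdot 10^{6}$)
$3836356 + k = 3836356 - \frac{20308609631}{8214} = \frac{11203218553}{8214}$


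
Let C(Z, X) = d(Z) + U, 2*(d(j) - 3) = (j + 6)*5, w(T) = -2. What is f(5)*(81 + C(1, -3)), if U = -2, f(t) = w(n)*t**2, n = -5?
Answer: -4975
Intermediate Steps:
d(j) = 18 + 5*j/2 (d(j) = 3 + ((j + 6)*5)/2 = 3 + ((6 + j)*5)/2 = 3 + (30 + 5*j)/2 = 3 + (15 + 5*j/2) = 18 + 5*j/2)
f(t) = -2*t**2
C(Z, X) = 16 + 5*Z/2 (C(Z, X) = (18 + 5*Z/2) - 2 = 16 + 5*Z/2)
f(5)*(81 + C(1, -3)) = (-2*5**2)*(81 + (16 + (5/2)*1)) = (-2*25)*(81 + (16 + 5/2)) = -50*(81 + 37/2) = -50*199/2 = -4975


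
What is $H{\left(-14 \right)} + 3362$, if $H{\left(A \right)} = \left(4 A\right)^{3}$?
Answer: $-172254$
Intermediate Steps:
$H{\left(A \right)} = 64 A^{3}$
$H{\left(-14 \right)} + 3362 = 64 \left(-14\right)^{3} + 3362 = 64 \left(-2744\right) + 3362 = -175616 + 3362 = -172254$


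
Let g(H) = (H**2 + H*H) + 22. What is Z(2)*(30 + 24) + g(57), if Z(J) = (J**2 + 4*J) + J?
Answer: 7276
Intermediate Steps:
Z(J) = J**2 + 5*J
g(H) = 22 + 2*H**2 (g(H) = (H**2 + H**2) + 22 = 2*H**2 + 22 = 22 + 2*H**2)
Z(2)*(30 + 24) + g(57) = (2*(5 + 2))*(30 + 24) + (22 + 2*57**2) = (2*7)*54 + (22 + 2*3249) = 14*54 + (22 + 6498) = 756 + 6520 = 7276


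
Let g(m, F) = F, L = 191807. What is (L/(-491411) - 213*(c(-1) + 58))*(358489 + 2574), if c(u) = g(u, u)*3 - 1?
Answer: -2040872908840127/491411 ≈ -4.1531e+9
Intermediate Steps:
c(u) = -1 + 3*u (c(u) = u*3 - 1 = 3*u - 1 = -1 + 3*u)
(L/(-491411) - 213*(c(-1) + 58))*(358489 + 2574) = (191807/(-491411) - 213*((-1 + 3*(-1)) + 58))*(358489 + 2574) = (191807*(-1/491411) - 213*((-1 - 3) + 58))*361063 = (-191807/491411 - 213*(-4 + 58))*361063 = (-191807/491411 - 213*54)*361063 = (-191807/491411 - 11502)*361063 = -5652401129/491411*361063 = -2040872908840127/491411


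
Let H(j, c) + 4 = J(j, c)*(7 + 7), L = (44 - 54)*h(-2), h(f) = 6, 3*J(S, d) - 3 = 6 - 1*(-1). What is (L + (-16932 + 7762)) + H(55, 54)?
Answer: -27562/3 ≈ -9187.3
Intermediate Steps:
J(S, d) = 10/3 (J(S, d) = 1 + (6 - 1*(-1))/3 = 1 + (6 + 1)/3 = 1 + (⅓)*7 = 1 + 7/3 = 10/3)
L = -60 (L = (44 - 54)*6 = -10*6 = -60)
H(j, c) = 128/3 (H(j, c) = -4 + 10*(7 + 7)/3 = -4 + (10/3)*14 = -4 + 140/3 = 128/3)
(L + (-16932 + 7762)) + H(55, 54) = (-60 + (-16932 + 7762)) + 128/3 = (-60 - 9170) + 128/3 = -9230 + 128/3 = -27562/3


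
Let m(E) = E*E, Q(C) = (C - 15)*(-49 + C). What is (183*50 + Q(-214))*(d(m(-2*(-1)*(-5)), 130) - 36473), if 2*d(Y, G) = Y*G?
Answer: -2079436821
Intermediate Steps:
Q(C) = (-49 + C)*(-15 + C) (Q(C) = (-15 + C)*(-49 + C) = (-49 + C)*(-15 + C))
m(E) = E²
d(Y, G) = G*Y/2 (d(Y, G) = (Y*G)/2 = (G*Y)/2 = G*Y/2)
(183*50 + Q(-214))*(d(m(-2*(-1)*(-5)), 130) - 36473) = (183*50 + (735 + (-214)² - 64*(-214)))*((½)*130*(-2*(-1)*(-5))² - 36473) = (9150 + (735 + 45796 + 13696))*((½)*130*(2*(-5))² - 36473) = (9150 + 60227)*((½)*130*(-10)² - 36473) = 69377*((½)*130*100 - 36473) = 69377*(6500 - 36473) = 69377*(-29973) = -2079436821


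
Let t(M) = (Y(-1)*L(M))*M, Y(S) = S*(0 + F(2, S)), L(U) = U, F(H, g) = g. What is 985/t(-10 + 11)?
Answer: 985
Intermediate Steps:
Y(S) = S**2 (Y(S) = S*(0 + S) = S*S = S**2)
t(M) = M**2 (t(M) = ((-1)**2*M)*M = (1*M)*M = M*M = M**2)
985/t(-10 + 11) = 985/((-10 + 11)**2) = 985/(1**2) = 985/1 = 985*1 = 985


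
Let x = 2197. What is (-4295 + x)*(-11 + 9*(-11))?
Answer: 230780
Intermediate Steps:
(-4295 + x)*(-11 + 9*(-11)) = (-4295 + 2197)*(-11 + 9*(-11)) = -2098*(-11 - 99) = -2098*(-110) = 230780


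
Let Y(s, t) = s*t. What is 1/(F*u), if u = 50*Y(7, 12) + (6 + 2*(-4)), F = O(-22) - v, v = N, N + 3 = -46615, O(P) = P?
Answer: 1/195610008 ≈ 5.1122e-9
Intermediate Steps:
N = -46618 (N = -3 - 46615 = -46618)
v = -46618
F = 46596 (F = -22 - 1*(-46618) = -22 + 46618 = 46596)
u = 4198 (u = 50*(7*12) + (6 + 2*(-4)) = 50*84 + (6 - 8) = 4200 - 2 = 4198)
1/(F*u) = 1/(46596*4198) = (1/46596)*(1/4198) = 1/195610008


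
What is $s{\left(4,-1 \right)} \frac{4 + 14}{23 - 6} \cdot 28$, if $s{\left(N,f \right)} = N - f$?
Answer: $\frac{2520}{17} \approx 148.24$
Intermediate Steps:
$s{\left(4,-1 \right)} \frac{4 + 14}{23 - 6} \cdot 28 = \left(4 - -1\right) \frac{4 + 14}{23 - 6} \cdot 28 = \left(4 + 1\right) \frac{18}{17} \cdot 28 = 5 \cdot 18 \cdot \frac{1}{17} \cdot 28 = 5 \cdot \frac{18}{17} \cdot 28 = \frac{90}{17} \cdot 28 = \frac{2520}{17}$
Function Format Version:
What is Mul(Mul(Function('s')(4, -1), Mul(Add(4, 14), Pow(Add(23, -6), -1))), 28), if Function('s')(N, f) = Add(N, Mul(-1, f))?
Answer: Rational(2520, 17) ≈ 148.24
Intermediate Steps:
Mul(Mul(Function('s')(4, -1), Mul(Add(4, 14), Pow(Add(23, -6), -1))), 28) = Mul(Mul(Add(4, Mul(-1, -1)), Mul(Add(4, 14), Pow(Add(23, -6), -1))), 28) = Mul(Mul(Add(4, 1), Mul(18, Pow(17, -1))), 28) = Mul(Mul(5, Mul(18, Rational(1, 17))), 28) = Mul(Mul(5, Rational(18, 17)), 28) = Mul(Rational(90, 17), 28) = Rational(2520, 17)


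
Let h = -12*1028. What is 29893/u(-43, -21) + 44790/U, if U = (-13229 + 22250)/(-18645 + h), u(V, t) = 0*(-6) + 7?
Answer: -3147936059/21049 ≈ -1.4955e+5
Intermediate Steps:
h = -12336
u(V, t) = 7 (u(V, t) = 0 + 7 = 7)
U = -3007/10327 (U = (-13229 + 22250)/(-18645 - 12336) = 9021/(-30981) = 9021*(-1/30981) = -3007/10327 ≈ -0.29118)
29893/u(-43, -21) + 44790/U = 29893/7 + 44790/(-3007/10327) = 29893*(⅐) + 44790*(-10327/3007) = 29893/7 - 462546330/3007 = -3147936059/21049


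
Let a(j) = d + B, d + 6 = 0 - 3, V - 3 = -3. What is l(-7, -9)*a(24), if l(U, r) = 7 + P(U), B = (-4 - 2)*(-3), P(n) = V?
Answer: 63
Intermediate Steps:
V = 0 (V = 3 - 3 = 0)
P(n) = 0
d = -9 (d = -6 + (0 - 3) = -6 - 3 = -9)
B = 18 (B = -6*(-3) = 18)
a(j) = 9 (a(j) = -9 + 18 = 9)
l(U, r) = 7 (l(U, r) = 7 + 0 = 7)
l(-7, -9)*a(24) = 7*9 = 63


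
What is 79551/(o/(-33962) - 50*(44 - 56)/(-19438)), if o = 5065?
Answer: -26257929811578/59415335 ≈ -4.4194e+5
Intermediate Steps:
79551/(o/(-33962) - 50*(44 - 56)/(-19438)) = 79551/(5065/(-33962) - 50*(44 - 56)/(-19438)) = 79551/(5065*(-1/33962) - 50*(-12)*(-1/19438)) = 79551/(-5065/33962 + 600*(-1/19438)) = 79551/(-5065/33962 - 300/9719) = 79551/(-59415335/330076678) = 79551*(-330076678/59415335) = -26257929811578/59415335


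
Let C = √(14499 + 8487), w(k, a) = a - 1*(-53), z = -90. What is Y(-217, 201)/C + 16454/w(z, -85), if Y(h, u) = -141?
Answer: -8227/16 - 47*√2554/2554 ≈ -515.12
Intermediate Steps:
w(k, a) = 53 + a (w(k, a) = a + 53 = 53 + a)
C = 3*√2554 (C = √22986 = 3*√2554 ≈ 151.61)
Y(-217, 201)/C + 16454/w(z, -85) = -141*√2554/7662 + 16454/(53 - 85) = -47*√2554/2554 + 16454/(-32) = -47*√2554/2554 + 16454*(-1/32) = -47*√2554/2554 - 8227/16 = -8227/16 - 47*√2554/2554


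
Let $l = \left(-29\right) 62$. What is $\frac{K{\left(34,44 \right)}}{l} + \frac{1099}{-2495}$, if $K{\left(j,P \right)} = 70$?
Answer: $- \frac{1075326}{2243005} \approx -0.47941$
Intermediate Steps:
$l = -1798$
$\frac{K{\left(34,44 \right)}}{l} + \frac{1099}{-2495} = \frac{70}{-1798} + \frac{1099}{-2495} = 70 \left(- \frac{1}{1798}\right) + 1099 \left(- \frac{1}{2495}\right) = - \frac{35}{899} - \frac{1099}{2495} = - \frac{1075326}{2243005}$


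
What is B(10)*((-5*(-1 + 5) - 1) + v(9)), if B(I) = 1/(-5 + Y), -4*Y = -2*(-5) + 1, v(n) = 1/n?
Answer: 752/279 ≈ 2.6953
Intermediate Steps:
Y = -11/4 (Y = -(-2*(-5) + 1)/4 = -(10 + 1)/4 = -¼*11 = -11/4 ≈ -2.7500)
B(I) = -4/31 (B(I) = 1/(-5 - 11/4) = 1/(-31/4) = -4/31)
B(10)*((-5*(-1 + 5) - 1) + v(9)) = -4*((-5*(-1 + 5) - 1) + 1/9)/31 = -4*((-5*4 - 1) + ⅑)/31 = -4*((-20 - 1) + ⅑)/31 = -4*(-21 + ⅑)/31 = -4/31*(-188/9) = 752/279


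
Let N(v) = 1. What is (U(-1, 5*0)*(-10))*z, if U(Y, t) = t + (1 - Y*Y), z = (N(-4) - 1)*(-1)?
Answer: 0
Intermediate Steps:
z = 0 (z = (1 - 1)*(-1) = 0*(-1) = 0)
U(Y, t) = 1 + t - Y² (U(Y, t) = t + (1 - Y²) = 1 + t - Y²)
(U(-1, 5*0)*(-10))*z = ((1 + 5*0 - 1*(-1)²)*(-10))*0 = ((1 + 0 - 1*1)*(-10))*0 = ((1 + 0 - 1)*(-10))*0 = (0*(-10))*0 = 0*0 = 0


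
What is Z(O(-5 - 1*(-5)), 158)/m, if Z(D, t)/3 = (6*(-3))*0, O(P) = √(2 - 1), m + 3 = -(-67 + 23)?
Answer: 0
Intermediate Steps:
m = 41 (m = -3 - (-67 + 23) = -3 - 1*(-44) = -3 + 44 = 41)
O(P) = 1 (O(P) = √1 = 1)
Z(D, t) = 0 (Z(D, t) = 3*((6*(-3))*0) = 3*(-18*0) = 3*0 = 0)
Z(O(-5 - 1*(-5)), 158)/m = 0/41 = 0*(1/41) = 0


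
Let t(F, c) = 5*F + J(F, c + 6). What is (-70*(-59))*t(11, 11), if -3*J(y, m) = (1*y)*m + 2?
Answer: -33040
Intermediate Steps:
J(y, m) = -2/3 - m*y/3 (J(y, m) = -((1*y)*m + 2)/3 = -(y*m + 2)/3 = -(m*y + 2)/3 = -(2 + m*y)/3 = -2/3 - m*y/3)
t(F, c) = -2/3 + 5*F - F*(6 + c)/3 (t(F, c) = 5*F + (-2/3 - (c + 6)*F/3) = 5*F + (-2/3 - (6 + c)*F/3) = 5*F + (-2/3 - F*(6 + c)/3) = -2/3 + 5*F - F*(6 + c)/3)
(-70*(-59))*t(11, 11) = (-70*(-59))*(-2/3 + 3*11 - 1/3*11*11) = 4130*(-2/3 + 33 - 121/3) = 4130*(-8) = -33040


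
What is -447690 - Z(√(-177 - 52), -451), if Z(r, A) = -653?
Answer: -447037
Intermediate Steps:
-447690 - Z(√(-177 - 52), -451) = -447690 - 1*(-653) = -447690 + 653 = -447037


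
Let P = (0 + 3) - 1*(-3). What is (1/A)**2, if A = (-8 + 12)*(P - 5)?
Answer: 1/16 ≈ 0.062500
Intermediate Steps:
P = 6 (P = 3 + 3 = 6)
A = 4 (A = (-8 + 12)*(6 - 5) = 4*1 = 4)
(1/A)**2 = (1/4)**2 = 1/16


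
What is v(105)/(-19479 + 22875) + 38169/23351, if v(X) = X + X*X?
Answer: 64919759/13216666 ≈ 4.9120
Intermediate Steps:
v(X) = X + X²
v(105)/(-19479 + 22875) + 38169/23351 = (105*(1 + 105))/(-19479 + 22875) + 38169/23351 = (105*106)/3396 + 38169*(1/23351) = 11130*(1/3396) + 38169/23351 = 1855/566 + 38169/23351 = 64919759/13216666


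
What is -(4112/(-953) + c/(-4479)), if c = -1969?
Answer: 16541191/4268487 ≈ 3.8752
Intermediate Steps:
-(4112/(-953) + c/(-4479)) = -(4112/(-953) - 1969/(-4479)) = -(4112*(-1/953) - 1969*(-1/4479)) = -(-4112/953 + 1969/4479) = -1*(-16541191/4268487) = 16541191/4268487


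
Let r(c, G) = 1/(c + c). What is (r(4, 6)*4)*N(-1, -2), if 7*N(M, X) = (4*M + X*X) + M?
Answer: -1/14 ≈ -0.071429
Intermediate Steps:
N(M, X) = X²/7 + 5*M/7 (N(M, X) = ((4*M + X*X) + M)/7 = ((4*M + X²) + M)/7 = ((X² + 4*M) + M)/7 = (X² + 5*M)/7 = X²/7 + 5*M/7)
r(c, G) = 1/(2*c)
(r(4, 6)*4)*N(-1, -2) = (((½)/4)*4)*((⅐)*(-2)² + (5/7)*(-1)) = (((½)*(¼))*4)*((⅐)*4 - 5/7) = ((⅛)*4)*(4/7 - 5/7) = (½)*(-⅐) = -1/14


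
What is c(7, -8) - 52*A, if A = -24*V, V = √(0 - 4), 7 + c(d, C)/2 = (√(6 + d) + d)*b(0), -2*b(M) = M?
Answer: -14 + 2496*I ≈ -14.0 + 2496.0*I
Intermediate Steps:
b(M) = -M/2
c(d, C) = -14 (c(d, C) = -14 + 2*((√(6 + d) + d)*(-½*0)) = -14 + 2*((d + √(6 + d))*0) = -14 + 2*0 = -14 + 0 = -14)
V = 2*I (V = √(-4) = 2*I ≈ 2.0*I)
A = -48*I ≈ -48.0*I
c(7, -8) - 52*A = -14 - (-2496)*I = -14 + 2496*I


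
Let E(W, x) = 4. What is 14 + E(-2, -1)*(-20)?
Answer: -66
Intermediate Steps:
14 + E(-2, -1)*(-20) = 14 + 4*(-20) = 14 - 80 = -66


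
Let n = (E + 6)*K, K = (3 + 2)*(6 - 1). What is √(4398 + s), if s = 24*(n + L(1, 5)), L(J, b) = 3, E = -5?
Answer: 13*√30 ≈ 71.204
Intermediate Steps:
K = 25 (K = 5*5 = 25)
n = 25 (n = (-5 + 6)*25 = 1*25 = 25)
s = 672 (s = 24*(25 + 3) = 24*28 = 672)
√(4398 + s) = √(4398 + 672) = √5070 = 13*√30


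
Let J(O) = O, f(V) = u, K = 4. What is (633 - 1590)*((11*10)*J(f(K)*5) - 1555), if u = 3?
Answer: -90915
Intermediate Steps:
f(V) = 3
(633 - 1590)*((11*10)*J(f(K)*5) - 1555) = (633 - 1590)*((11*10)*(3*5) - 1555) = -957*(110*15 - 1555) = -957*(1650 - 1555) = -957*95 = -90915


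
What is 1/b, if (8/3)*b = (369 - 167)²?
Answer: 2/30603 ≈ 6.5353e-5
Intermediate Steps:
b = 30603/2 (b = 3*(369 - 167)²/8 = (3/8)*202² = (3/8)*40804 = 30603/2 ≈ 15302.)
1/b = 1/(30603/2) = 2/30603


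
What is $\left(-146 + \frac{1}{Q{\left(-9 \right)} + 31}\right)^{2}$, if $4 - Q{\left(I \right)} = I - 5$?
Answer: $\frac{51165409}{2401} \approx 21310.0$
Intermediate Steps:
$Q{\left(I \right)} = 9 - I$ ($Q{\left(I \right)} = 4 - \left(I - 5\right) = 4 - \left(-5 + I\right) = 9 - I$)
$\left(-146 + \frac{1}{Q{\left(-9 \right)} + 31}\right)^{2} = \left(-146 + \frac{1}{\left(9 - -9\right) + 31}\right)^{2} = \left(-146 + \frac{1}{\left(9 + 9\right) + 31}\right)^{2} = \left(-146 + \frac{1}{18 + 31}\right)^{2} = \left(-146 + \frac{1}{49}\right)^{2} = \left(- \frac{7153}{49}\right)^{2} = \frac{51165409}{2401}$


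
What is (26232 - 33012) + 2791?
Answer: -3989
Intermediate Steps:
(26232 - 33012) + 2791 = -6780 + 2791 = -3989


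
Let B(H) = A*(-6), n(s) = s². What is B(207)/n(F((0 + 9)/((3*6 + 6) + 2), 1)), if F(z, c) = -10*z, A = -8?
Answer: 2704/675 ≈ 4.0059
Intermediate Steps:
B(H) = 48 (B(H) = -8*(-6) = 48)
B(207)/n(F((0 + 9)/((3*6 + 6) + 2), 1)) = 48/((-10*(0 + 9)/((3*6 + 6) + 2))²) = 48/((-90/((18 + 6) + 2))²) = 48/((-90/(24 + 2))²) = 48/((-90/26)²) = 48/((-10*9/26)²) = 48/((-45/13)²) = 48/(2025/169) = 48*(169/2025) = 2704/675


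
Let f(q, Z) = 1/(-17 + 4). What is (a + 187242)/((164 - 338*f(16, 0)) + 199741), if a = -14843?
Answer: 172399/199931 ≈ 0.86229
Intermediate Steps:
f(q, Z) = -1/13 (f(q, Z) = 1/(-13) = -1/13)
(a + 187242)/((164 - 338*f(16, 0)) + 199741) = (-14843 + 187242)/((164 - 338*(-1/13)) + 199741) = 172399/((164 + 26) + 199741) = 172399/(190 + 199741) = 172399/199931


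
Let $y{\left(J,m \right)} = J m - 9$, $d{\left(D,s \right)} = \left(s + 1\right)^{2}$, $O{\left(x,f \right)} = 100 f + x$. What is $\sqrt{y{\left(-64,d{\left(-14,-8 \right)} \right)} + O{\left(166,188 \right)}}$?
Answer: $\sqrt{15821} \approx 125.78$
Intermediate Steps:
$O{\left(x,f \right)} = x + 100 f$
$d{\left(D,s \right)} = \left(1 + s\right)^{2}$
$y{\left(J,m \right)} = -9 + J m$
$\sqrt{y{\left(-64,d{\left(-14,-8 \right)} \right)} + O{\left(166,188 \right)}} = \sqrt{\left(-9 - 64 \left(1 - 8\right)^{2}\right) + \left(166 + 100 \cdot 188\right)} = \sqrt{\left(-9 - 64 \left(-7\right)^{2}\right) + \left(166 + 18800\right)} = \sqrt{\left(-9 - 3136\right) + 18966} = \sqrt{-3145 + 18966} = \sqrt{15821}$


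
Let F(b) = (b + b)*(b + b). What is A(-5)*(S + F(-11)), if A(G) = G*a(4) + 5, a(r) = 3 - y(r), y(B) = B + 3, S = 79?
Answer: 14075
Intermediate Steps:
y(B) = 3 + B
a(r) = -r (a(r) = 3 - (3 + r) = 3 + (-3 - r) = -r)
A(G) = 5 - 4*G (A(G) = G*(-1*4) + 5 = G*(-4) + 5 = -4*G + 5 = 5 - 4*G)
F(b) = 4*b² (F(b) = (2*b)*(2*b) = 4*b²)
A(-5)*(S + F(-11)) = (5 - 4*(-5))*(79 + 4*(-11)²) = (5 + 20)*(79 + 4*121) = 25*(79 + 484) = 25*563 = 14075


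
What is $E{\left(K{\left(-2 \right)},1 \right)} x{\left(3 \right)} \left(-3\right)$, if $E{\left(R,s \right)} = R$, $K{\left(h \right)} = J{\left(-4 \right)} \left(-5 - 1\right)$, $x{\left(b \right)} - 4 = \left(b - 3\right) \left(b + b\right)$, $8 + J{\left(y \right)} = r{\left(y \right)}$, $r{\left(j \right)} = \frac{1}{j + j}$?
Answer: $-585$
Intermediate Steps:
$r{\left(j \right)} = \frac{1}{2 j}$
$J{\left(y \right)} = -8 + \frac{1}{2 y}$
$x{\left(b \right)} = 4 + 2 b \left(-3 + b\right)$ ($x{\left(b \right)} = 4 + \left(b - 3\right) \left(b + b\right) = 4 + \left(-3 + b\right) 2 b = 4 + 2 b \left(-3 + b\right)$)
$K{\left(h \right)} = \frac{195}{4}$ ($K{\left(h \right)} = \left(-8 + \frac{1}{2 \left(-4\right)}\right) \left(-5 - 1\right) = \left(-8 + \frac{1}{2} \left(- \frac{1}{4}\right)\right) \left(-6\right) = \left(-8 - \frac{1}{8}\right) \left(-6\right) = \left(- \frac{65}{8}\right) \left(-6\right) = \frac{195}{4}$)
$E{\left(K{\left(-2 \right)},1 \right)} x{\left(3 \right)} \left(-3\right) = \frac{195 \left(4 - 18 + 2 \cdot 3^{2}\right)}{4} \left(-3\right) = \frac{195 \left(4 - 18 + 2 \cdot 9\right)}{4} \left(-3\right) = \frac{195 \left(4 - 18 + 18\right)}{4} \left(-3\right) = \frac{195}{4} \cdot 4 \left(-3\right) = 195 \left(-3\right) = -585$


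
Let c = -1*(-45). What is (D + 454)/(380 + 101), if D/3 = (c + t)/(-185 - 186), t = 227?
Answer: 167618/178451 ≈ 0.93929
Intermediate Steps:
c = 45
D = -816/371 (D = 3*((45 + 227)/(-185 - 186)) = 3*(272/(-371)) = 3*(272*(-1/371)) = 3*(-272/371) = -816/371 ≈ -2.1995)
(D + 454)/(380 + 101) = (-816/371 + 454)/(380 + 101) = (167618/371)/481 = (167618/371)*(1/481) = 167618/178451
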